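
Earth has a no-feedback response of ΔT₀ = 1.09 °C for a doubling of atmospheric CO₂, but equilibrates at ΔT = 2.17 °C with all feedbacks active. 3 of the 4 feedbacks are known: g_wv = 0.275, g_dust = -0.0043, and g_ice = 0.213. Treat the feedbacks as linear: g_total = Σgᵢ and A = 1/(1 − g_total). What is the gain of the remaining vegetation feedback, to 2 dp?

Amplification A = ΔT/ΔT₀ = 2.17/1.09 = 1.991.
Total gain g = 1 − 1/A = 1 − 1/1.991 = 0.4977.
Known gains sum to 0.275 − 0.0043 + 0.213 = 0.4837.
g_veg = 0.4977 − 0.4837 = 0.01.

0.01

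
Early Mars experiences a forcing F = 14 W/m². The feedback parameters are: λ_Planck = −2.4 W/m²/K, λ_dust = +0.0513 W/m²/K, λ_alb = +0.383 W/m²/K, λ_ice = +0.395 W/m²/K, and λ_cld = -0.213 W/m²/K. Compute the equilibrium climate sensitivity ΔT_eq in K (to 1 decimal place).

Net feedback parameter λ = (−2.4) + (+0.0513) + (+0.383) + (+0.395) + (-0.213) = -1.7837 W/m²/K.
ΔT = −F/λ = −14/(-1.7837) = 7.8 K.

7.8 K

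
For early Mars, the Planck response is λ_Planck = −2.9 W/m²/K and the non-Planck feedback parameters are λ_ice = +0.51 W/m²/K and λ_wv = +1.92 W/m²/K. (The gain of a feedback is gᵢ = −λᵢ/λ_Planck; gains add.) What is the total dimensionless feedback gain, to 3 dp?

0.838

Convert to gains: g_ice = 0.51/2.9 = 0.1759; g_wv = 1.92/2.9 = 0.6621.
Total gain g = 0.838.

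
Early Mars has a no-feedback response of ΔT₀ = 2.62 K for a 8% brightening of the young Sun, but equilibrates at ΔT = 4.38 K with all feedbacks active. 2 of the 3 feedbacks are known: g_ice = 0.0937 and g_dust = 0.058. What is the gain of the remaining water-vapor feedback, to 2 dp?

Amplification A = ΔT/ΔT₀ = 4.38/2.62 = 1.672.
Total gain g = 1 − 1/A = 1 − 1/1.672 = 0.4019.
Known gains sum to 0.0937 + 0.058 = 0.1517.
g_wv = 0.4019 − 0.1517 = 0.25.

0.25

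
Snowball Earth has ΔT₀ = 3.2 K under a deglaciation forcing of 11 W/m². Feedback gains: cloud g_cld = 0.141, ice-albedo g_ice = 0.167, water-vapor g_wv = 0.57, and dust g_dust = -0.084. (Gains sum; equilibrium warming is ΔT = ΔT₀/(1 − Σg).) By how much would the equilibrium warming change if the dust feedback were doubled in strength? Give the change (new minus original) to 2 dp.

-4.50 K

Original: g = 0.794, ΔT = 3.2/(1−0.794) = 15.5340 K.
With doubled dust: g' = 0.71, ΔT' = 3.2/(1−0.71) = 11.0345 K.
Change = 11.0345 − 15.5340 = -4.50 K.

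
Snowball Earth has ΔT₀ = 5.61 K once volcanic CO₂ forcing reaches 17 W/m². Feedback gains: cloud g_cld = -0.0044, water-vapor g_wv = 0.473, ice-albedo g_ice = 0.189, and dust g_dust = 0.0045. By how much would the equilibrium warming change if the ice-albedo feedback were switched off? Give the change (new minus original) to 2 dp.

Original: g = 0.6621, ΔT = 5.61/(1−0.6621) = 16.6025 K.
Without ice-albedo: g' = 0.4731, ΔT' = 5.61/(1−0.4731) = 10.6472 K.
Change = 10.6472 − 16.6025 = -5.96 K.

-5.96 K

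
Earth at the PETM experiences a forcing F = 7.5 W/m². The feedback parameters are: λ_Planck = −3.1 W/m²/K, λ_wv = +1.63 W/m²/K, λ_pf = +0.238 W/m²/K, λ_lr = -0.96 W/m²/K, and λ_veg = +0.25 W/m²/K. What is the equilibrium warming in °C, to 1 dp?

3.9 °C

Net feedback parameter λ = (−3.1) + (+1.63) + (+0.238) + (-0.96) + (+0.25) = -1.942 W/m²/K.
ΔT = −F/λ = −7.5/(-1.942) = 3.9 °C.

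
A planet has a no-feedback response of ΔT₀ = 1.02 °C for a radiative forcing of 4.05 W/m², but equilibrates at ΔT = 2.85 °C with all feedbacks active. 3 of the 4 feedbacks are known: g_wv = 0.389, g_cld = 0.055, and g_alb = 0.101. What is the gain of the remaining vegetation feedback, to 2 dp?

0.10

Amplification A = ΔT/ΔT₀ = 2.85/1.02 = 2.794.
Total gain g = 1 − 1/A = 1 − 1/2.794 = 0.6421.
Known gains sum to 0.389 + 0.055 + 0.101 = 0.545.
g_veg = 0.6421 − 0.545 = 0.10.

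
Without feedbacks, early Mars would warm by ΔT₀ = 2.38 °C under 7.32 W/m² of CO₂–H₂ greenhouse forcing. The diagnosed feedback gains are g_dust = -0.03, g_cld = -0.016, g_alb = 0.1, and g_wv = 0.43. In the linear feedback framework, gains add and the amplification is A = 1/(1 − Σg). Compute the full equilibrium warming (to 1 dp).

Total gain g = -0.03 − 0.016 + 0.1 + 0.43 = 0.484.
Amplification A = 1/(1 − 0.484) = 1.938.
ΔT = 2.38 × 1.938 = 4.6 °C.

4.6 °C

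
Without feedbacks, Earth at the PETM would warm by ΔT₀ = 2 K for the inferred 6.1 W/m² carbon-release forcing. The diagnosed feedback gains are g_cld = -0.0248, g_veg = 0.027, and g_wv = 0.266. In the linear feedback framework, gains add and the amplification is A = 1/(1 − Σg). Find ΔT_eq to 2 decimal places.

2.73 K

Total gain g = -0.0248 + 0.027 + 0.266 = 0.2682.
Amplification A = 1/(1 − 0.2682) = 1.366.
ΔT = 2 × 1.366 = 2.73 K.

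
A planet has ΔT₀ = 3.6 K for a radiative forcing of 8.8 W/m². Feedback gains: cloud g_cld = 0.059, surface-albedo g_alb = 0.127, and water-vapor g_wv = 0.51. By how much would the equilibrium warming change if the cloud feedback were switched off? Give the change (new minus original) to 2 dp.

-1.92 K

Original: g = 0.696, ΔT = 3.6/(1−0.696) = 11.8421 K.
Without cloud: g' = 0.637, ΔT' = 3.6/(1−0.637) = 9.9174 K.
Change = 9.9174 − 11.8421 = -1.92 K.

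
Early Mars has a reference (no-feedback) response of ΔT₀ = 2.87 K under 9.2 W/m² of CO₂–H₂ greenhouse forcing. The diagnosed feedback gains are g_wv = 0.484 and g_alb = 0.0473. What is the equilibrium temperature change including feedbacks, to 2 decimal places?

6.12 K

Total gain g = 0.484 + 0.0473 = 0.5313.
Amplification A = 1/(1 − 0.5313) = 2.134.
ΔT = 2.87 × 2.134 = 6.12 K.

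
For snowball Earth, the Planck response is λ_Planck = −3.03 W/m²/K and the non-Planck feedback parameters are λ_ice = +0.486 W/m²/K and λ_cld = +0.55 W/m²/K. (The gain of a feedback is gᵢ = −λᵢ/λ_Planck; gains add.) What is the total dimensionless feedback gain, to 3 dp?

Convert to gains: g_ice = 0.486/3.03 = 0.1604; g_cld = 0.55/3.03 = 0.1815.
Total gain g = 0.3419.

0.342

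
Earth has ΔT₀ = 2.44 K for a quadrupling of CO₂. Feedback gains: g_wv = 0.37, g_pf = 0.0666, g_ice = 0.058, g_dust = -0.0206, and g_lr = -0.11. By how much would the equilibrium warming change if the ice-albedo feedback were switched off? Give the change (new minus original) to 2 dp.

Original: g = 0.364, ΔT = 2.44/(1−0.364) = 3.8365 K.
Without ice-albedo: g' = 0.306, ΔT' = 2.44/(1−0.306) = 3.5159 K.
Change = 3.5159 − 3.8365 = -0.32 K.

-0.32 K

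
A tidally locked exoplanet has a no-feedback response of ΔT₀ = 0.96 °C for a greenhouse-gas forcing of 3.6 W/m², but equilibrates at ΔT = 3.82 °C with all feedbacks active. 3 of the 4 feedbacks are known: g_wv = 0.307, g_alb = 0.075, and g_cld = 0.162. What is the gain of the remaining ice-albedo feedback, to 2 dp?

0.20

Amplification A = ΔT/ΔT₀ = 3.82/0.96 = 3.979.
Total gain g = 1 − 1/A = 1 − 1/3.979 = 0.7487.
Known gains sum to 0.307 + 0.075 + 0.162 = 0.544.
g_ice = 0.7487 − 0.544 = 0.20.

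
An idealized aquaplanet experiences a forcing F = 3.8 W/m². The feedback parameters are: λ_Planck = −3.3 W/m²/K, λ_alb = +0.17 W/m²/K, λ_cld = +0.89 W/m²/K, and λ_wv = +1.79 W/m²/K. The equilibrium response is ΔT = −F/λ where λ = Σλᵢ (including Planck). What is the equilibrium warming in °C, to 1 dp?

Net feedback parameter λ = (−3.3) + (+0.17) + (+0.89) + (+1.79) = -0.45 W/m²/K.
ΔT = −F/λ = −3.8/(-0.45) = 8.4 °C.

8.4 °C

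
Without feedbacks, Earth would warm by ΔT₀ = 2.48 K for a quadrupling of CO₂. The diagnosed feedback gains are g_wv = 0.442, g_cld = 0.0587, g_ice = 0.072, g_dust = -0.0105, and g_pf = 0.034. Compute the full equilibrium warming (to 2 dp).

6.14 K

Total gain g = 0.442 + 0.0587 + 0.072 − 0.0105 + 0.034 = 0.5962.
Amplification A = 1/(1 − 0.5962) = 2.476.
ΔT = 2.48 × 2.476 = 6.14 K.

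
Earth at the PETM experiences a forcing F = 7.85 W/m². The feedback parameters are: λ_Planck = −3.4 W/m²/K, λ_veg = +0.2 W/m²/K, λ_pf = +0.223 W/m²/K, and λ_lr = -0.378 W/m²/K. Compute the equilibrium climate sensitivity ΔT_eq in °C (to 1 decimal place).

2.3 °C

Net feedback parameter λ = (−3.4) + (+0.2) + (+0.223) + (-0.378) = -3.355 W/m²/K.
ΔT = −F/λ = −7.85/(-3.355) = 2.3 °C.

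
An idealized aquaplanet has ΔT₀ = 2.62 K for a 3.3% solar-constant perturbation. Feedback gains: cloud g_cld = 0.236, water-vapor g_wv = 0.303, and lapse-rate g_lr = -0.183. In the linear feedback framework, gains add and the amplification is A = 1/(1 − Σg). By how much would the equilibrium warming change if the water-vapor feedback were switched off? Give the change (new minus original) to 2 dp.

-1.30 K

Original: g = 0.356, ΔT = 2.62/(1−0.356) = 4.0683 K.
Without water-vapor: g' = 0.053, ΔT' = 2.62/(1−0.053) = 2.7666 K.
Change = 2.7666 − 4.0683 = -1.30 K.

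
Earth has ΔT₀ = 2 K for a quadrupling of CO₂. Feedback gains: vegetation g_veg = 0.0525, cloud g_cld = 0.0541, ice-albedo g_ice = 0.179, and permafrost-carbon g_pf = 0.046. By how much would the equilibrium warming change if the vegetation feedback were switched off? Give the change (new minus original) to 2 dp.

Original: g = 0.3316, ΔT = 2/(1−0.3316) = 2.9922 K.
Without vegetation: g' = 0.2791, ΔT' = 2/(1−0.2791) = 2.7743 K.
Change = 2.7743 − 2.9922 = -0.22 K.

-0.22 K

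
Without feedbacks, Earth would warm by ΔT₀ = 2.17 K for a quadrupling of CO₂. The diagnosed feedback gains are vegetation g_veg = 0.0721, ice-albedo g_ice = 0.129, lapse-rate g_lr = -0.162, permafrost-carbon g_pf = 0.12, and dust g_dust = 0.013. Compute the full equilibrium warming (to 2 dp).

Total gain g = 0.0721 + 0.129 − 0.162 + 0.12 + 0.013 = 0.1721.
Amplification A = 1/(1 − 0.1721) = 1.208.
ΔT = 2.17 × 1.208 = 2.62 K.

2.62 K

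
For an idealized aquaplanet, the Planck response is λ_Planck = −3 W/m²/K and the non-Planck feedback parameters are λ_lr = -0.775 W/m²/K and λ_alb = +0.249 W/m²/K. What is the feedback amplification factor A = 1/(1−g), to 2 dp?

Convert to gains: g_lr = -0.775/3 = -0.2583; g_alb = 0.249/3 = 0.083.
Total gain g = -0.1753.
A = 1/(1 + 0.1753) = 0.85.

0.85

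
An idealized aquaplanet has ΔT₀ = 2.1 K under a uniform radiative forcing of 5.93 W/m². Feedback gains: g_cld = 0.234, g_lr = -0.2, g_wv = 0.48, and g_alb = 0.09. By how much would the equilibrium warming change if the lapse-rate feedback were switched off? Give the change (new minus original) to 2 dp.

5.41 K

Original: g = 0.604, ΔT = 2.1/(1−0.604) = 5.3030 K.
Without lapse-rate: g' = 0.804, ΔT' = 2.1/(1−0.804) = 10.7143 K.
Change = 10.7143 − 5.3030 = 5.41 K.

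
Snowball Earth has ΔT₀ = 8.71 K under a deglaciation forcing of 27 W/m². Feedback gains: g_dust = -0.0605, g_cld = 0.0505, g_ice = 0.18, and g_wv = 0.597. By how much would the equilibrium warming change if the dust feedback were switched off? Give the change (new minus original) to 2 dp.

Original: g = 0.767, ΔT = 8.71/(1−0.767) = 37.3820 K.
Without dust: g' = 0.8275, ΔT' = 8.71/(1−0.8275) = 50.4928 K.
Change = 50.4928 − 37.3820 = 13.11 K.

13.11 K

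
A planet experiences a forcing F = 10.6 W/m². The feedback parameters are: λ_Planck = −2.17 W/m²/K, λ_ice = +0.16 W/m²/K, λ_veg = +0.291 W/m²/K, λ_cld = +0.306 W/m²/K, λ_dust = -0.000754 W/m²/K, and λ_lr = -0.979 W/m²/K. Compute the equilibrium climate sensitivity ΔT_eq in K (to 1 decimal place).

Net feedback parameter λ = (−2.17) + (+0.16) + (+0.291) + (+0.306) + (-0.000754) + (-0.979) = -2.392754 W/m²/K.
ΔT = −F/λ = −10.6/(-2.392754) = 4.4 K.

4.4 K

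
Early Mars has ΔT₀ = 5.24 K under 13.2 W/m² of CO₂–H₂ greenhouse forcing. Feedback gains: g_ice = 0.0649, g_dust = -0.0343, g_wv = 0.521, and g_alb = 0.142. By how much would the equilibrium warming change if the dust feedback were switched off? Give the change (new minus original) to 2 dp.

2.16 K

Original: g = 0.6936, ΔT = 5.24/(1−0.6936) = 17.1018 K.
Without dust: g' = 0.7279, ΔT' = 5.24/(1−0.7279) = 19.2576 K.
Change = 19.2576 − 17.1018 = 2.16 K.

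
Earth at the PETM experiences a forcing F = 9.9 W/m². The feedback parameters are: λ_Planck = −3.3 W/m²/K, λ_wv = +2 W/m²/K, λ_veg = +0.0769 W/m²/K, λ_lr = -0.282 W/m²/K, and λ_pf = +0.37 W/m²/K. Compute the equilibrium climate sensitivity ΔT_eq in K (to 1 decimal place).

8.7 K

Net feedback parameter λ = (−3.3) + (+2) + (+0.0769) + (-0.282) + (+0.37) = -1.1351 W/m²/K.
ΔT = −F/λ = −9.9/(-1.1351) = 8.7 K.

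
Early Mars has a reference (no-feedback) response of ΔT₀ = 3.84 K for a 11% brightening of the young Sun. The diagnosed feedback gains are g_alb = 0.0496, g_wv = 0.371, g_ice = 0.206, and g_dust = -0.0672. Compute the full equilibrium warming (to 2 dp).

Total gain g = 0.0496 + 0.371 + 0.206 − 0.0672 = 0.5594.
Amplification A = 1/(1 − 0.5594) = 2.27.
ΔT = 3.84 × 2.27 = 8.72 K.

8.72 K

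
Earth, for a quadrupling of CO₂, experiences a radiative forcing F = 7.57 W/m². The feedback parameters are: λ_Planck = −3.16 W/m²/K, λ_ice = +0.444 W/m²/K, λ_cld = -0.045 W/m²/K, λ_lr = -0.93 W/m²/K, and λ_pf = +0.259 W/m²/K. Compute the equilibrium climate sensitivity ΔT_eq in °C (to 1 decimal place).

2.2 °C

Net feedback parameter λ = (−3.16) + (+0.444) + (-0.045) + (-0.93) + (+0.259) = -3.432 W/m²/K.
ΔT = −F/λ = −7.57/(-3.432) = 2.2 °C.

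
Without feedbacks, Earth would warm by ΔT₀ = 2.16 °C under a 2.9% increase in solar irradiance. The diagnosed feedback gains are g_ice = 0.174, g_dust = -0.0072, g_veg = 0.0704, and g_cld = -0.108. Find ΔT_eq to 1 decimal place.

Total gain g = 0.174 − 0.0072 + 0.0704 − 0.108 = 0.1292.
Amplification A = 1/(1 − 0.1292) = 1.148.
ΔT = 2.16 × 1.148 = 2.5 °C.

2.5 °C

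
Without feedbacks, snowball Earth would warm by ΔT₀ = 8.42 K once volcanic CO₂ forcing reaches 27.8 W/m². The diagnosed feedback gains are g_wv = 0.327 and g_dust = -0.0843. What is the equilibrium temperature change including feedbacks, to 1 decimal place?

11.1 K

Total gain g = 0.327 − 0.0843 = 0.2427.
Amplification A = 1/(1 − 0.2427) = 1.32.
ΔT = 8.42 × 1.32 = 11.1 K.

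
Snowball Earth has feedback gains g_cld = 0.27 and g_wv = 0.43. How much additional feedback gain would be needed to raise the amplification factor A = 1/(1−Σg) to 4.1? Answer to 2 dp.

0.06

Current total gain = 0.7.
Target gain for A = 4.1: g* = 1 − 1/4.1 = 0.7561.
Additional gain needed = 0.7561 − 0.7 = 0.06.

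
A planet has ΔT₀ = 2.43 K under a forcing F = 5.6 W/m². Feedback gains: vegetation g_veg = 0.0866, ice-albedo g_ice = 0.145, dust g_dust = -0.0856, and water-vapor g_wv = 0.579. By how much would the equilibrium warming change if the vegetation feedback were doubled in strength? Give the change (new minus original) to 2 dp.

Original: g = 0.725, ΔT = 2.43/(1−0.725) = 8.8364 K.
With doubled vegetation: g' = 0.8116, ΔT' = 2.43/(1−0.8116) = 12.8981 K.
Change = 12.8981 − 8.8364 = 4.06 K.

4.06 K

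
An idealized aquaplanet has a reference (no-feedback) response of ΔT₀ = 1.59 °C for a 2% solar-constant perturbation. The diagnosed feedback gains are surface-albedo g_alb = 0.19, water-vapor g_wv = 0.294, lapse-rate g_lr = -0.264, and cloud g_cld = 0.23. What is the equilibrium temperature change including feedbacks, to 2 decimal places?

Total gain g = 0.19 + 0.294 − 0.264 + 0.23 = 0.45.
Amplification A = 1/(1 − 0.45) = 1.818.
ΔT = 1.59 × 1.818 = 2.89 °C.

2.89 °C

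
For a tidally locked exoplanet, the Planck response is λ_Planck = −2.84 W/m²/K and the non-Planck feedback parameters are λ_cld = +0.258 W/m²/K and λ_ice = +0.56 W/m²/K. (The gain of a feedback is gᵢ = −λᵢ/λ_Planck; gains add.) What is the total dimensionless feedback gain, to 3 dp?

0.288

Convert to gains: g_cld = 0.258/2.84 = 0.09085; g_ice = 0.56/2.84 = 0.1972.
Total gain g = 0.28805.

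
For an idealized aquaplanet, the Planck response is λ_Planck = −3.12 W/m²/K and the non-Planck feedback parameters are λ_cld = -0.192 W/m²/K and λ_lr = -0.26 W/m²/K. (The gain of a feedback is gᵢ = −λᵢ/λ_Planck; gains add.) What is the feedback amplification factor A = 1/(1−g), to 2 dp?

Convert to gains: g_cld = -0.192/3.12 = -0.06154; g_lr = -0.26/3.12 = -0.08333.
Total gain g = -0.14487.
A = 1/(1 + 0.14487) = 0.87.

0.87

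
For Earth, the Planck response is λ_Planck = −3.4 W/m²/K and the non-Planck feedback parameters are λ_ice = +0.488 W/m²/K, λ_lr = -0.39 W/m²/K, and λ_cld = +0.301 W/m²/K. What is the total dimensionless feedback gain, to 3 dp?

Convert to gains: g_ice = 0.488/3.4 = 0.1435; g_lr = -0.39/3.4 = -0.1147; g_cld = 0.301/3.4 = 0.08853.
Total gain g = 0.11733.

0.117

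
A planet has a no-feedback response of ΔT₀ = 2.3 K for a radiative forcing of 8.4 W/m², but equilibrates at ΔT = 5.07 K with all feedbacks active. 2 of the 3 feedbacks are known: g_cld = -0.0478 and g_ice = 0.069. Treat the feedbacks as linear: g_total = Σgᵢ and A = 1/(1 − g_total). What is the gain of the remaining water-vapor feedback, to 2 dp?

0.53

Amplification A = ΔT/ΔT₀ = 5.07/2.3 = 2.204.
Total gain g = 1 − 1/A = 1 − 1/2.204 = 0.5463.
Known gains sum to -0.0478 + 0.069 = 0.0212.
g_wv = 0.5463 − 0.0212 = 0.53.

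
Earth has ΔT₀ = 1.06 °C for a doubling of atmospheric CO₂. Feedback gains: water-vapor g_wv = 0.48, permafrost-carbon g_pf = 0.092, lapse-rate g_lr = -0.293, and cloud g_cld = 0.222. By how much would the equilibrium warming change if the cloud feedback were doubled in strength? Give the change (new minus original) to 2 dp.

Original: g = 0.501, ΔT = 1.06/(1−0.501) = 2.1242 °C.
With doubled cloud: g' = 0.723, ΔT' = 1.06/(1−0.723) = 3.8267 °C.
Change = 3.8267 − 2.1242 = 1.70 °C.

1.70 °C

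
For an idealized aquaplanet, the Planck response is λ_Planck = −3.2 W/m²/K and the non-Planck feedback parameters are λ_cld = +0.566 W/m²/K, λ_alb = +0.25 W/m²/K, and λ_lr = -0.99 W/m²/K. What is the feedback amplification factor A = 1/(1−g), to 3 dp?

0.948

Convert to gains: g_cld = 0.566/3.2 = 0.1769; g_alb = 0.25/3.2 = 0.07812; g_lr = -0.99/3.2 = -0.3094.
Total gain g = -0.05438.
A = 1/(1 + 0.05438) = 0.948.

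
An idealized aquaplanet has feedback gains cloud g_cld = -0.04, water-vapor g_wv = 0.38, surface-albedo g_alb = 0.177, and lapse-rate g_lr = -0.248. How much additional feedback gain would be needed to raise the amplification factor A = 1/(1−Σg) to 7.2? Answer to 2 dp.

0.59

Current total gain = 0.269.
Target gain for A = 7.2: g* = 1 − 1/7.2 = 0.8611.
Additional gain needed = 0.8611 − 0.269 = 0.59.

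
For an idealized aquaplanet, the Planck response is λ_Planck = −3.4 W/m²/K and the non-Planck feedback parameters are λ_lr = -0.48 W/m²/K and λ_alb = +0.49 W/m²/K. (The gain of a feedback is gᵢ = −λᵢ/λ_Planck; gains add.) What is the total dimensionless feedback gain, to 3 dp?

Convert to gains: g_lr = -0.48/3.4 = -0.1412; g_alb = 0.49/3.4 = 0.1441.
Total gain g = 0.0029.

0.003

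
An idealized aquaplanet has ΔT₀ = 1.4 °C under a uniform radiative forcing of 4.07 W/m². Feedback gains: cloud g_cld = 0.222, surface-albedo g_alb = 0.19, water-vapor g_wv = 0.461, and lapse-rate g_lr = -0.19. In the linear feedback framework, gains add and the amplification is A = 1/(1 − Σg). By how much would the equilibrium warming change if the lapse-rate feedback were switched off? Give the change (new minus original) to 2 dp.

6.61 °C

Original: g = 0.683, ΔT = 1.4/(1−0.683) = 4.4164 °C.
Without lapse-rate: g' = 0.873, ΔT' = 1.4/(1−0.873) = 11.0236 °C.
Change = 11.0236 − 4.4164 = 6.61 °C.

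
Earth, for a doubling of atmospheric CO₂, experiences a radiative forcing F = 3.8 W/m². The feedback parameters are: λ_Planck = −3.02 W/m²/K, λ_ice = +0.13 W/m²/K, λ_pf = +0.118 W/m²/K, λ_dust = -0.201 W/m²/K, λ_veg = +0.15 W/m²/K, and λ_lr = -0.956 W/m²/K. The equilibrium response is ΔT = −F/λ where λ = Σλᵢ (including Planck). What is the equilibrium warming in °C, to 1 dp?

Net feedback parameter λ = (−3.02) + (+0.13) + (+0.118) + (-0.201) + (+0.15) + (-0.956) = -3.779 W/m²/K.
ΔT = −F/λ = −3.8/(-3.779) = 1.0 °C.

1.0 °C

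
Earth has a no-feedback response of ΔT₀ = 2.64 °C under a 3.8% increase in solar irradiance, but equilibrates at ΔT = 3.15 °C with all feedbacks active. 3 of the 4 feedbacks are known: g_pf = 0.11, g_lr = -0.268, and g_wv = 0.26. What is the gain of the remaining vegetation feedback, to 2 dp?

0.06

Amplification A = ΔT/ΔT₀ = 3.15/2.64 = 1.193.
Total gain g = 1 − 1/A = 1 − 1/1.193 = 0.1618.
Known gains sum to 0.11 − 0.268 + 0.26 = 0.102.
g_veg = 0.1618 − 0.102 = 0.06.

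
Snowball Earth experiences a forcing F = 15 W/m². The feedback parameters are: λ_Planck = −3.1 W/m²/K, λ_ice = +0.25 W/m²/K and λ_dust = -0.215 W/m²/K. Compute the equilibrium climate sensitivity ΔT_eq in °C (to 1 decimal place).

Net feedback parameter λ = (−3.1) + (+0.25) + (-0.215) = -3.065 W/m²/K.
ΔT = −F/λ = −15/(-3.065) = 4.9 °C.

4.9 °C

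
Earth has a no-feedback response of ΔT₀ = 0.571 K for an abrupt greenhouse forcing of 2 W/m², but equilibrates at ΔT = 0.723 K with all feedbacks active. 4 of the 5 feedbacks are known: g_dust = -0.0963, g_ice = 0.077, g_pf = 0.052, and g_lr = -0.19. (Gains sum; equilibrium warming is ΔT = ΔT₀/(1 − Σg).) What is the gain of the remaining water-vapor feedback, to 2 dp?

Amplification A = ΔT/ΔT₀ = 0.723/0.571 = 1.266.
Total gain g = 1 − 1/A = 1 − 1/1.266 = 0.2101.
Known gains sum to -0.0963 + 0.077 + 0.052 − 0.19 = -0.1573.
g_wv = 0.2101 + 0.1573 = 0.37.

0.37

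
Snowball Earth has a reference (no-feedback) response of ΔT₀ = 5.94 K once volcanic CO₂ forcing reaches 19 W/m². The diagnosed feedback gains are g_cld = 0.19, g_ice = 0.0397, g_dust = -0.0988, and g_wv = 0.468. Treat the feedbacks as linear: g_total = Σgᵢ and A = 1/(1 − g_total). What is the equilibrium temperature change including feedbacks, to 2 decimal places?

14.81 K

Total gain g = 0.19 + 0.0397 − 0.0988 + 0.468 = 0.5989.
Amplification A = 1/(1 − 0.5989) = 2.493.
ΔT = 5.94 × 2.493 = 14.81 K.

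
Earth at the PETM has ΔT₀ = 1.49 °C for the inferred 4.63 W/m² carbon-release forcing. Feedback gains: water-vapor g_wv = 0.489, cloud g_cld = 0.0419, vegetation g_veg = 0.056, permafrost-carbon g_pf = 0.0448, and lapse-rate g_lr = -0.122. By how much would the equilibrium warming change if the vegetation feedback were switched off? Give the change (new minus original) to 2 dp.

Original: g = 0.5097, ΔT = 1.49/(1−0.5097) = 3.0390 °C.
Without vegetation: g' = 0.4537, ΔT' = 1.49/(1−0.4537) = 2.7274 °C.
Change = 2.7274 − 3.0390 = -0.31 °C.

-0.31 °C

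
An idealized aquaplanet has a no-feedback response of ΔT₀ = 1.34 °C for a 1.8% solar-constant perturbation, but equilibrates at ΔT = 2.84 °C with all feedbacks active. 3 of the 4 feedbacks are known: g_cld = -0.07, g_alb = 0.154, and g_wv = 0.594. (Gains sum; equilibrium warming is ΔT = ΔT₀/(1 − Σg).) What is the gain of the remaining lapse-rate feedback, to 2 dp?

Amplification A = ΔT/ΔT₀ = 2.84/1.34 = 2.119.
Total gain g = 1 − 1/A = 1 − 1/2.119 = 0.5281.
Known gains sum to -0.07 + 0.154 + 0.594 = 0.678.
g_lr = 0.5281 − 0.678 = -0.15.

-0.15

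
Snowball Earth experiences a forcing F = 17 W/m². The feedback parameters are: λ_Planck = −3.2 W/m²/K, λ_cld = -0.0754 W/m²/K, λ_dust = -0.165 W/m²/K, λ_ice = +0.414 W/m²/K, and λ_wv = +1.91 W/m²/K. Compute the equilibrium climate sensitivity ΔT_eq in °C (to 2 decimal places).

15.23 °C

Net feedback parameter λ = (−3.2) + (-0.0754) + (-0.165) + (+0.414) + (+1.91) = -1.1164 W/m²/K.
ΔT = −F/λ = −17/(-1.1164) = 15.23 °C.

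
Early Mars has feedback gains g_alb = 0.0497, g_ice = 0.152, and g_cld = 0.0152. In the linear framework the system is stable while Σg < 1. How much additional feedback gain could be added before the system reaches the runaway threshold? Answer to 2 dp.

Current total gain = 0.0497 + 0.152 + 0.0152 = 0.2169.
Margin to runaway = 1 − 0.2169 = 0.78.

0.78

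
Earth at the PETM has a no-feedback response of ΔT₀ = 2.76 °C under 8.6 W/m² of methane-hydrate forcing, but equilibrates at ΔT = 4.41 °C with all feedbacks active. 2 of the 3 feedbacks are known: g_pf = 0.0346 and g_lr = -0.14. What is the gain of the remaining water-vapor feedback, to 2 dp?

Amplification A = ΔT/ΔT₀ = 4.41/2.76 = 1.598.
Total gain g = 1 − 1/A = 1 − 1/1.598 = 0.3742.
Known gains sum to 0.0346 − 0.14 = -0.1054.
g_wv = 0.3742 + 0.1054 = 0.48.

0.48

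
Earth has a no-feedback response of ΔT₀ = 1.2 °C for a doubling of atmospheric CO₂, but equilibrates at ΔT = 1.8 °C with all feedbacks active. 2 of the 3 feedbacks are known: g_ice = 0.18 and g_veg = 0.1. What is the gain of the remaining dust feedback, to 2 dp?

0.05

Amplification A = ΔT/ΔT₀ = 1.8/1.2 = 1.5.
Total gain g = 1 − 1/A = 1 − 1/1.5 = 0.3333.
Known gains sum to 0.18 + 0.1 = 0.28.
g_dust = 0.3333 − 0.28 = 0.05.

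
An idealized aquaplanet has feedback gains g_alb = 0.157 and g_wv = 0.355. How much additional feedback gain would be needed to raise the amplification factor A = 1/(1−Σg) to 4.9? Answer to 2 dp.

0.28

Current total gain = 0.512.
Target gain for A = 4.9: g* = 1 − 1/4.9 = 0.7959.
Additional gain needed = 0.7959 − 0.512 = 0.28.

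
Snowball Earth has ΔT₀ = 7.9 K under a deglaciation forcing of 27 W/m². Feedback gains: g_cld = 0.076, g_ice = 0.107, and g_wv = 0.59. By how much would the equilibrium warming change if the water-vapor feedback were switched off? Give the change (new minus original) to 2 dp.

-25.13 K

Original: g = 0.773, ΔT = 7.9/(1−0.773) = 34.8018 K.
Without water-vapor: g' = 0.183, ΔT' = 7.9/(1−0.183) = 9.6695 K.
Change = 9.6695 − 34.8018 = -25.13 K.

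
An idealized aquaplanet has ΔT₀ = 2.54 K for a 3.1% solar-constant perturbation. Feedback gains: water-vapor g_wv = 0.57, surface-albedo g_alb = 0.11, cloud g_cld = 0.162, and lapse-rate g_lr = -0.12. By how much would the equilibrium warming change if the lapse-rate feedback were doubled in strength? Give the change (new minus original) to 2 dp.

Original: g = 0.722, ΔT = 2.54/(1−0.722) = 9.1367 K.
With doubled lapse-rate: g' = 0.602, ΔT' = 2.54/(1−0.602) = 6.3819 K.
Change = 6.3819 − 9.1367 = -2.75 K.

-2.75 K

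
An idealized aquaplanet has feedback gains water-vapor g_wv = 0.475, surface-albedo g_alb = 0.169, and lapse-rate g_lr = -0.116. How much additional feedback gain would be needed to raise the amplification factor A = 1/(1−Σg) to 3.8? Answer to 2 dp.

0.21

Current total gain = 0.528.
Target gain for A = 3.8: g* = 1 − 1/3.8 = 0.7368.
Additional gain needed = 0.7368 − 0.528 = 0.21.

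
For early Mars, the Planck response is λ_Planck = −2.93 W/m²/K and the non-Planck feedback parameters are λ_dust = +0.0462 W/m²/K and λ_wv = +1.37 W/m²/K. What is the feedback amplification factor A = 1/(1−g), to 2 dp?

Convert to gains: g_dust = 0.0462/2.93 = 0.01577; g_wv = 1.37/2.93 = 0.4676.
Total gain g = 0.48337.
A = 1/(1 − 0.48337) = 1.94.

1.94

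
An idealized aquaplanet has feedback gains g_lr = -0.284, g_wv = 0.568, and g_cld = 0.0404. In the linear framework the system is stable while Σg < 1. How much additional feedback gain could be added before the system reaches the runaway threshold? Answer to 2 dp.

Current total gain = -0.284 + 0.568 + 0.0404 = 0.3244.
Margin to runaway = 1 − 0.3244 = 0.68.

0.68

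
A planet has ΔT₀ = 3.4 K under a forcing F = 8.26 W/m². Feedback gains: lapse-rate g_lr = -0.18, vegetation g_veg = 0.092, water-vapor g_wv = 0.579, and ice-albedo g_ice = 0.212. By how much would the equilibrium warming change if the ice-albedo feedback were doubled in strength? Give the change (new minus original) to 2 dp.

Original: g = 0.703, ΔT = 3.4/(1−0.703) = 11.4478 K.
With doubled ice-albedo: g' = 0.915, ΔT' = 3.4/(1−0.915) = 40.0000 K.
Change = 40.0000 − 11.4478 = 28.55 K.

28.55 K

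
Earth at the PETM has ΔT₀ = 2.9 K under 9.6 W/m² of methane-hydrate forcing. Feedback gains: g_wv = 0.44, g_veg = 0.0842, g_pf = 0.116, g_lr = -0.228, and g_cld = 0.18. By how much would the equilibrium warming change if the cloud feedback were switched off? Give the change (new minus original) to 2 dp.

Original: g = 0.5922, ΔT = 2.9/(1−0.5922) = 7.1113 K.
Without cloud: g' = 0.4122, ΔT' = 2.9/(1−0.4122) = 4.9337 K.
Change = 4.9337 − 7.1113 = -2.18 K.

-2.18 K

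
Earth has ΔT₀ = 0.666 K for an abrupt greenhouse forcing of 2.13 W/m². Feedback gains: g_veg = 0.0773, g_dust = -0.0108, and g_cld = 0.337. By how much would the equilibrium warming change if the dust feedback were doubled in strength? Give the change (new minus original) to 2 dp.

Original: g = 0.4035, ΔT = 0.666/(1−0.4035) = 1.1165 K.
With doubled dust: g' = 0.3927, ΔT' = 0.666/(1−0.3927) = 1.0967 K.
Change = 1.0967 − 1.1165 = -0.02 K.

-0.02 K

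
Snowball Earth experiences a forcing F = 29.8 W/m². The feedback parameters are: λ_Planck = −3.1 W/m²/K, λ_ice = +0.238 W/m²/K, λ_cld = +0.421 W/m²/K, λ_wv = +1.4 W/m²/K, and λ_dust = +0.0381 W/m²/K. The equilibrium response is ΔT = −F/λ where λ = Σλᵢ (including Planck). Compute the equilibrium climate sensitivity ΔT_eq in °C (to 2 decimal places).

Net feedback parameter λ = (−3.1) + (+0.238) + (+0.421) + (+1.4) + (+0.0381) = -1.0029 W/m²/K.
ΔT = −F/λ = −29.8/(-1.0029) = 29.71 °C.

29.71 °C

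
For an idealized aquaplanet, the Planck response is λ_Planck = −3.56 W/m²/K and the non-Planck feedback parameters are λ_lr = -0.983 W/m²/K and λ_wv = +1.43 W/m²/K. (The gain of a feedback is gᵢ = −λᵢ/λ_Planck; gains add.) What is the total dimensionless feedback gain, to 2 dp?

0.13

Convert to gains: g_lr = -0.983/3.56 = -0.2761; g_wv = 1.43/3.56 = 0.4017.
Total gain g = 0.1256.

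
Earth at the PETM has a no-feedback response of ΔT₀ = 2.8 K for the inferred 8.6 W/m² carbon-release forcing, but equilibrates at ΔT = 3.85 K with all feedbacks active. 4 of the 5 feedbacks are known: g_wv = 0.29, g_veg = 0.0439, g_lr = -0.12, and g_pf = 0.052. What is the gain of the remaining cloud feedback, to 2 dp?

Amplification A = ΔT/ΔT₀ = 3.85/2.8 = 1.375.
Total gain g = 1 − 1/A = 1 − 1/1.375 = 0.2727.
Known gains sum to 0.29 + 0.0439 − 0.12 + 0.052 = 0.2659.
g_cld = 0.2727 − 0.2659 = 0.01.

0.01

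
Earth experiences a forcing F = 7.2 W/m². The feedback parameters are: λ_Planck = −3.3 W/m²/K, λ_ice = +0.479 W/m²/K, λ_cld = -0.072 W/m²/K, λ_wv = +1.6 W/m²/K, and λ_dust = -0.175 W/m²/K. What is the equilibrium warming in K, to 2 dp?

Net feedback parameter λ = (−3.3) + (+0.479) + (-0.072) + (+1.6) + (-0.175) = -1.468 W/m²/K.
ΔT = −F/λ = −7.2/(-1.468) = 4.90 K.

4.90 K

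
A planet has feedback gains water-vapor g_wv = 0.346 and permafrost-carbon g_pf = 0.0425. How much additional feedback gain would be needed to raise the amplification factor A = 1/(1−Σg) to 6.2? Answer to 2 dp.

Current total gain = 0.3885.
Target gain for A = 6.2: g* = 1 − 1/6.2 = 0.8387.
Additional gain needed = 0.8387 − 0.3885 = 0.45.

0.45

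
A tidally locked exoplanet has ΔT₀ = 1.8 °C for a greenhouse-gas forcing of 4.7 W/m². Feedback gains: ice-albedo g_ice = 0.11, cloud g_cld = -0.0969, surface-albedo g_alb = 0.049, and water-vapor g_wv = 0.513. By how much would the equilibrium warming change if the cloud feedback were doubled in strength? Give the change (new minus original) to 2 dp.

-0.79 °C

Original: g = 0.5751, ΔT = 1.8/(1−0.5751) = 4.2363 °C.
With doubled cloud: g' = 0.4782, ΔT' = 1.8/(1−0.4782) = 3.4496 °C.
Change = 3.4496 − 4.2363 = -0.79 °C.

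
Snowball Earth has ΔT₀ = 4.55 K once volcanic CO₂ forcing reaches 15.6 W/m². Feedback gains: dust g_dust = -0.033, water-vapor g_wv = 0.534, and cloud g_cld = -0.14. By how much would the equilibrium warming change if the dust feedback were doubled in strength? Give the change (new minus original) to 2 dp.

Original: g = 0.361, ΔT = 4.55/(1−0.361) = 7.1205 K.
With doubled dust: g' = 0.328, ΔT' = 4.55/(1−0.328) = 6.7708 K.
Change = 6.7708 − 7.1205 = -0.35 K.

-0.35 K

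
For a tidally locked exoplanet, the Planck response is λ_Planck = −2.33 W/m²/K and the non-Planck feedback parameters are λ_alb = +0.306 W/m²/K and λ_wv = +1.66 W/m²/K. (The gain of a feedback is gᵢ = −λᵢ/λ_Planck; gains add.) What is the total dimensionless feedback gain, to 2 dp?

Convert to gains: g_alb = 0.306/2.33 = 0.1313; g_wv = 1.66/2.33 = 0.7124.
Total gain g = 0.8437.

0.84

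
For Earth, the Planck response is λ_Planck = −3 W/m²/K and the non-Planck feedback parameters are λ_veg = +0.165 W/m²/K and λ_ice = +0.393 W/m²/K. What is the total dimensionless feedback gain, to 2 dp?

0.19

Convert to gains: g_veg = 0.165/3 = 0.055; g_ice = 0.393/3 = 0.131.
Total gain g = 0.186.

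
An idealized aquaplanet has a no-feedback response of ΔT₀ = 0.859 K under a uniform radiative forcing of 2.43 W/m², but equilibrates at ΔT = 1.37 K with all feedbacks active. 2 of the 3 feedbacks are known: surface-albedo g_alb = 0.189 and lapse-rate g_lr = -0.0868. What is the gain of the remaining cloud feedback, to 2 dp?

0.27

Amplification A = ΔT/ΔT₀ = 1.37/0.859 = 1.595.
Total gain g = 1 − 1/A = 1 − 1/1.595 = 0.373.
Known gains sum to 0.189 − 0.0868 = 0.1022.
g_cld = 0.373 − 0.1022 = 0.27.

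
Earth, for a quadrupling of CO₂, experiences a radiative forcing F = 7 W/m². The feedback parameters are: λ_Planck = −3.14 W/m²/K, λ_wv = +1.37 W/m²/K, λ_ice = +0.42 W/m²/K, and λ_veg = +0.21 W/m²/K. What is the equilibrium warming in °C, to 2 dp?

Net feedback parameter λ = (−3.14) + (+1.37) + (+0.42) + (+0.21) = -1.14 W/m²/K.
ΔT = −F/λ = −7/(-1.14) = 6.14 °C.

6.14 °C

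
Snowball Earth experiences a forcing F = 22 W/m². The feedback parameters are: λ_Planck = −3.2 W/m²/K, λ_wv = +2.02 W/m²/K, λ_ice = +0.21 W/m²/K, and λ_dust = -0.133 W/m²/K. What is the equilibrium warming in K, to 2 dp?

19.95 K

Net feedback parameter λ = (−3.2) + (+2.02) + (+0.21) + (-0.133) = -1.103 W/m²/K.
ΔT = −F/λ = −22/(-1.103) = 19.95 K.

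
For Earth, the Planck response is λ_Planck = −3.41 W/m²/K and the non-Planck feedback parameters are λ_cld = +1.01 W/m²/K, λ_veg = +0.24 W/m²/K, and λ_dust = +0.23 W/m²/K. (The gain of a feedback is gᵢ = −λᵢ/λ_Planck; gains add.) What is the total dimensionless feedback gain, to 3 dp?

Convert to gains: g_cld = 1.01/3.41 = 0.2962; g_veg = 0.24/3.41 = 0.07038; g_dust = 0.23/3.41 = 0.06745.
Total gain g = 0.43403.

0.434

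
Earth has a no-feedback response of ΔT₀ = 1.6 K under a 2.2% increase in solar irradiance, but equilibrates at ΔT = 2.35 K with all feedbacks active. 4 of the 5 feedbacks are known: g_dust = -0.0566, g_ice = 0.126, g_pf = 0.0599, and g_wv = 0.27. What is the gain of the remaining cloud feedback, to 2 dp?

-0.08

Amplification A = ΔT/ΔT₀ = 2.35/1.6 = 1.469.
Total gain g = 1 − 1/A = 1 − 1/1.469 = 0.3193.
Known gains sum to -0.0566 + 0.126 + 0.0599 + 0.27 = 0.3993.
g_cld = 0.3193 − 0.3993 = -0.08.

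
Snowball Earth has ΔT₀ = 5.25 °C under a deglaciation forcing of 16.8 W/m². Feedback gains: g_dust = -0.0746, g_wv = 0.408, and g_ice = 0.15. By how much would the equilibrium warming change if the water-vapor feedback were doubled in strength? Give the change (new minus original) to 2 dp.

38.18 °C

Original: g = 0.4834, ΔT = 5.25/(1−0.4834) = 10.1626 °C.
With doubled water-vapor: g' = 0.8914, ΔT' = 5.25/(1−0.8914) = 48.3425 °C.
Change = 48.3425 − 10.1626 = 38.18 °C.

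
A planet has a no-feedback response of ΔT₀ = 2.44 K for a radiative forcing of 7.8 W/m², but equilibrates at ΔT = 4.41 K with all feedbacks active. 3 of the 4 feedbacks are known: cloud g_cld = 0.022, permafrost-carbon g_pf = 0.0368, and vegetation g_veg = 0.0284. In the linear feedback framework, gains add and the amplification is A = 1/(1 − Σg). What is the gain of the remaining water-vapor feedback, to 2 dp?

0.36

Amplification A = ΔT/ΔT₀ = 4.41/2.44 = 1.807.
Total gain g = 1 − 1/A = 1 − 1/1.807 = 0.4466.
Known gains sum to 0.022 + 0.0368 + 0.0284 = 0.0872.
g_wv = 0.4466 − 0.0872 = 0.36.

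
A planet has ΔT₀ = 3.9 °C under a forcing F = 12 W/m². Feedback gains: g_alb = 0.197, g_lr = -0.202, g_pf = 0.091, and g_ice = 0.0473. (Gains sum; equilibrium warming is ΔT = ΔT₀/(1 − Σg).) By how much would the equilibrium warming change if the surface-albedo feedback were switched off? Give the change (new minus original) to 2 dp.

-0.83 °C

Original: g = 0.1333, ΔT = 3.9/(1−0.1333) = 4.4998 °C.
Without surface-albedo: g' = -0.0637, ΔT' = 3.9/(1+0.0637) = 3.6664 °C.
Change = 3.6664 − 4.4998 = -0.83 °C.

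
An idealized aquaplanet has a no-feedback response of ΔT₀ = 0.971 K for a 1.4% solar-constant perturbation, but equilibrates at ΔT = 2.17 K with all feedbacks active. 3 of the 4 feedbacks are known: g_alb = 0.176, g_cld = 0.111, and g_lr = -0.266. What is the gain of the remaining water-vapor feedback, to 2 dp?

0.53

Amplification A = ΔT/ΔT₀ = 2.17/0.971 = 2.235.
Total gain g = 1 − 1/A = 1 − 1/2.235 = 0.5526.
Known gains sum to 0.176 + 0.111 − 0.266 = 0.021.
g_wv = 0.5526 − 0.021 = 0.53.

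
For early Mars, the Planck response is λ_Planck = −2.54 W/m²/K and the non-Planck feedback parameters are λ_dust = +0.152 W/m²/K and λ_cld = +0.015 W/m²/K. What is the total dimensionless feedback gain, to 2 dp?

Convert to gains: g_dust = 0.152/2.54 = 0.05984; g_cld = 0.015/2.54 = 0.005906.
Total gain g = 0.065746.

0.07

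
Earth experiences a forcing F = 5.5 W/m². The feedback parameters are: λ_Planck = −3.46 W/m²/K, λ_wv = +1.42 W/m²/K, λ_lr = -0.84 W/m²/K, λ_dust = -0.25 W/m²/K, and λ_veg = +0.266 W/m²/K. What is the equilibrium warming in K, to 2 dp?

Net feedback parameter λ = (−3.46) + (+1.42) + (-0.84) + (-0.25) + (+0.266) = -2.864 W/m²/K.
ΔT = −F/λ = −5.5/(-2.864) = 1.92 K.

1.92 K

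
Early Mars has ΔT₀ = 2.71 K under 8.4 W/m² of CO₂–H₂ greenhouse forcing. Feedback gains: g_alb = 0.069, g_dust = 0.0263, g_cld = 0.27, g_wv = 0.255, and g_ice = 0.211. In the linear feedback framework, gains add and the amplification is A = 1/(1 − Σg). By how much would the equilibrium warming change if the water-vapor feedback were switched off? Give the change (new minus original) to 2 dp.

Original: g = 0.8313, ΔT = 2.71/(1−0.8313) = 16.0640 K.
Without water-vapor: g' = 0.5763, ΔT' = 2.71/(1−0.5763) = 6.3960 K.
Change = 6.3960 − 16.0640 = -9.67 K.

-9.67 K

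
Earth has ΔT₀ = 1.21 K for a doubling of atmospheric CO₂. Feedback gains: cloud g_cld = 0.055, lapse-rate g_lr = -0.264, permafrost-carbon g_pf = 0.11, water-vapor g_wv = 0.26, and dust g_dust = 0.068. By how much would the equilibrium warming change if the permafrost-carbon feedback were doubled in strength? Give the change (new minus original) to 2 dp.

0.26 K

Original: g = 0.229, ΔT = 1.21/(1−0.229) = 1.5694 K.
With doubled permafrost-carbon: g' = 0.339, ΔT' = 1.21/(1−0.339) = 1.8306 K.
Change = 1.8306 − 1.5694 = 0.26 K.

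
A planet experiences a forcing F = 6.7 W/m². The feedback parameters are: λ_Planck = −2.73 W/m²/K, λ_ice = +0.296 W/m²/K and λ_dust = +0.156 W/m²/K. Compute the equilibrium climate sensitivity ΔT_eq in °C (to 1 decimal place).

Net feedback parameter λ = (−2.73) + (+0.296) + (+0.156) = -2.278 W/m²/K.
ΔT = −F/λ = −6.7/(-2.278) = 2.9 °C.

2.9 °C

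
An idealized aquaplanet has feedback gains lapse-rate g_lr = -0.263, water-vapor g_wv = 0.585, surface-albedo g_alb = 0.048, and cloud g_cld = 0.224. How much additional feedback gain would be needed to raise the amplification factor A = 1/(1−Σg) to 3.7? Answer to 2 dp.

Current total gain = 0.594.
Target gain for A = 3.7: g* = 1 − 1/3.7 = 0.7297.
Additional gain needed = 0.7297 − 0.594 = 0.14.

0.14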